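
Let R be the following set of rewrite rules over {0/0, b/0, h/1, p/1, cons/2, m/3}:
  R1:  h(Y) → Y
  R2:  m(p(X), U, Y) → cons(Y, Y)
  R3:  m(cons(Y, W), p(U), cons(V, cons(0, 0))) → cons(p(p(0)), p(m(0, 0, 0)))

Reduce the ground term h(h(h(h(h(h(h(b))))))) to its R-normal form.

1. h(h(h(h(h(h(h(b)))))))  →  h(h(h(h(h(h(b))))))   [R1 at ε]
2. h(h(h(h(h(h(b))))))  →  h(h(h(h(h(b)))))   [R1 at ε]
3. h(h(h(h(h(b)))))  →  h(h(h(h(b))))   [R1 at ε]
4. h(h(h(h(b))))  →  h(h(h(b)))   [R1 at ε]
5. h(h(h(b)))  →  h(h(b))   [R1 at ε]
6. h(h(b))  →  h(b)   [R1 at ε]
7. h(b)  →  b   [R1 at ε]

b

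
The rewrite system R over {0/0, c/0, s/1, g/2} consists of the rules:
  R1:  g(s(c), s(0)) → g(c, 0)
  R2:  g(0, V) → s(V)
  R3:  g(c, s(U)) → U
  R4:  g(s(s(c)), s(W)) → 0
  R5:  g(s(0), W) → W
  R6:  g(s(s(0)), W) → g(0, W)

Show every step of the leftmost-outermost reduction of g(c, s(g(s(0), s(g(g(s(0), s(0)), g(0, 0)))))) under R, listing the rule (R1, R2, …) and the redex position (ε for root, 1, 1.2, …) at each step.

s(s(0))

1. g(c, s(g(s(0), s(g(g(s(0), s(0)), g(0, 0))))))  →  g(s(0), s(g(g(s(0), s(0)), g(0, 0))))   [R3 at ε]
2. g(s(0), s(g(g(s(0), s(0)), g(0, 0))))  →  s(g(g(s(0), s(0)), g(0, 0)))   [R5 at ε]
3. s(g(g(s(0), s(0)), g(0, 0)))  →  s(g(s(0), g(0, 0)))   [R5 at 1.1]
4. s(g(s(0), g(0, 0)))  →  s(g(0, 0))   [R5 at 1]
5. s(g(0, 0))  →  s(s(0))   [R2 at 1]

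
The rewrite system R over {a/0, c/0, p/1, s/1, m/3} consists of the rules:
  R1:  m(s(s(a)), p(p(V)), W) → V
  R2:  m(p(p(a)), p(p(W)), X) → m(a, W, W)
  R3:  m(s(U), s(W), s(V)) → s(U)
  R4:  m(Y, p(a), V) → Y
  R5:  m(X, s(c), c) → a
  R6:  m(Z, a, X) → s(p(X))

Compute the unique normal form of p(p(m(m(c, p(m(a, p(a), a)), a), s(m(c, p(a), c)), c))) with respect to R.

1. p(p(m(m(c, p(m(a, p(a), a)), a), s(m(c, p(a), c)), c)))  →  p(p(m(m(c, p(a), a), s(m(c, p(a), c)), c)))   [R4 at 1.1.1.2.1]
2. p(p(m(m(c, p(a), a), s(m(c, p(a), c)), c)))  →  p(p(m(c, s(m(c, p(a), c)), c)))   [R4 at 1.1.1]
3. p(p(m(c, s(m(c, p(a), c)), c)))  →  p(p(m(c, s(c), c)))   [R4 at 1.1.2.1]
4. p(p(m(c, s(c), c)))  →  p(p(a))   [R5 at 1.1]

p(p(a))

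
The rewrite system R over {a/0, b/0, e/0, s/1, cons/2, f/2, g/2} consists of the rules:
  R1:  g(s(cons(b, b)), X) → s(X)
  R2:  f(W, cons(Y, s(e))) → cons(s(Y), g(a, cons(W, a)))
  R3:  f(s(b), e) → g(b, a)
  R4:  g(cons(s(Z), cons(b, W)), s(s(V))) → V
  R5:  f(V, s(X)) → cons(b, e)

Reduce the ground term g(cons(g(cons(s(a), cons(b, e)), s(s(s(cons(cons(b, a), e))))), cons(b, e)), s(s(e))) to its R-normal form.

1. g(cons(g(cons(s(a), cons(b, e)), s(s(s(cons(cons(b, a), e))))), cons(b, e)), s(s(e)))  →  g(cons(s(cons(cons(b, a), e)), cons(b, e)), s(s(e)))   [R4 at 1.1]
2. g(cons(s(cons(cons(b, a), e)), cons(b, e)), s(s(e)))  →  e   [R4 at ε]

e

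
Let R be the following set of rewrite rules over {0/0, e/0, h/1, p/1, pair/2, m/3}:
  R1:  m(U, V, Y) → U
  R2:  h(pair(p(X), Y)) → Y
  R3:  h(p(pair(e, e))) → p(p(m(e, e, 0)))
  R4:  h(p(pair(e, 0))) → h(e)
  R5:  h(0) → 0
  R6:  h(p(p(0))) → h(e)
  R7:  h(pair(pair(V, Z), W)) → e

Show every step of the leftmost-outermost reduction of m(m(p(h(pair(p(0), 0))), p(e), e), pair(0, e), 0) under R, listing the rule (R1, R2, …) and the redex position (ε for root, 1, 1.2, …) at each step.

1. m(m(p(h(pair(p(0), 0))), p(e), e), pair(0, e), 0)  →  m(p(h(pair(p(0), 0))), p(e), e)   [R1 at ε]
2. m(p(h(pair(p(0), 0))), p(e), e)  →  p(h(pair(p(0), 0)))   [R1 at ε]
3. p(h(pair(p(0), 0)))  →  p(0)   [R2 at 1]

p(0)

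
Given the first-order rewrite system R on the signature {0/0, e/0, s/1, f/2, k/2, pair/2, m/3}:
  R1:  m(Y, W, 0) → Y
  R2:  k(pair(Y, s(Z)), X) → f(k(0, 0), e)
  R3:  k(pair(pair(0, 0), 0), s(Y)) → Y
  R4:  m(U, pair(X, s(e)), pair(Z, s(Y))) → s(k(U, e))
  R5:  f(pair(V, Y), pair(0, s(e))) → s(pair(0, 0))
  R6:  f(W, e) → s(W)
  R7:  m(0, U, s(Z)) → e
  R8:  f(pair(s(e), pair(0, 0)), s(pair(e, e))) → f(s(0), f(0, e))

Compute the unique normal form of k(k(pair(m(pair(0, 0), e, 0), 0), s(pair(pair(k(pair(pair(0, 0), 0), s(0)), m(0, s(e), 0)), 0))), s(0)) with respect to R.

0

1. k(k(pair(m(pair(0, 0), e, 0), 0), s(pair(pair(k(pair(pair(0, 0), 0), s(0)), m(0, s(e), 0)), 0))), s(0))  →  k(k(pair(pair(0, 0), 0), s(pair(pair(k(pair(pair(0, 0), 0), s(0)), m(0, s(e), 0)), 0))), s(0))   [R1 at 1.1.1]
2. k(k(pair(pair(0, 0), 0), s(pair(pair(k(pair(pair(0, 0), 0), s(0)), m(0, s(e), 0)), 0))), s(0))  →  k(pair(pair(k(pair(pair(0, 0), 0), s(0)), m(0, s(e), 0)), 0), s(0))   [R3 at 1]
3. k(pair(pair(k(pair(pair(0, 0), 0), s(0)), m(0, s(e), 0)), 0), s(0))  →  k(pair(pair(0, m(0, s(e), 0)), 0), s(0))   [R3 at 1.1.1]
4. k(pair(pair(0, m(0, s(e), 0)), 0), s(0))  →  k(pair(pair(0, 0), 0), s(0))   [R1 at 1.1.2]
5. k(pair(pair(0, 0), 0), s(0))  →  0   [R3 at ε]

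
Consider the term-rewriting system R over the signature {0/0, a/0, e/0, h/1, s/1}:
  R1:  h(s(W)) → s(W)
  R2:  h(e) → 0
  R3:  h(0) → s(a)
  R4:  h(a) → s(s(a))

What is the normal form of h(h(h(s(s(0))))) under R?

s(s(0))

1. h(h(h(s(s(0)))))  →  h(h(s(s(0))))   [R1 at 1.1]
2. h(h(s(s(0))))  →  h(s(s(0)))   [R1 at 1]
3. h(s(s(0)))  →  s(s(0))   [R1 at ε]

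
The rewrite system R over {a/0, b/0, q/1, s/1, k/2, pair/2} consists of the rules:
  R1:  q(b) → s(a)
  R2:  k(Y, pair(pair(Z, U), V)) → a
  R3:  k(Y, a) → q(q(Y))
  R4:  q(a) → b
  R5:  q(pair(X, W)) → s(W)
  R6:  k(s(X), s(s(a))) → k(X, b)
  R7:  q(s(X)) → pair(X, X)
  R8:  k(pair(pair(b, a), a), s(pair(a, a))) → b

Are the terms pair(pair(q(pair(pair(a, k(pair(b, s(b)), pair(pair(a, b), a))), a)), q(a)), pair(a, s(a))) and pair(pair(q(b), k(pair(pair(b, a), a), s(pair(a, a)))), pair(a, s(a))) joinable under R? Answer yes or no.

yes — NF(t₁) = pair(pair(s(a), b), pair(a, s(a))), NF(t₂) = pair(pair(s(a), b), pair(a, s(a)))

Reduce t₁ = pair(pair(q(pair(pair(a, k(pair(b, s(b)), pair(pair(a, b), a))), a)), q(a)), pair(a, s(a))):
1. pair(pair(q(pair(pair(a, k(pair(b, s(b)), pair(pair(a, b), a))), a)), q(a)), pair(a, s(a)))  →  pair(pair(s(a), q(a)), pair(a, s(a)))   [R5 at 1.1]
2. pair(pair(s(a), q(a)), pair(a, s(a)))  →  pair(pair(s(a), b), pair(a, s(a)))   [R4 at 1.2]

Reduce t₂ = pair(pair(q(b), k(pair(pair(b, a), a), s(pair(a, a)))), pair(a, s(a))):
1. pair(pair(q(b), k(pair(pair(b, a), a), s(pair(a, a)))), pair(a, s(a)))  →  pair(pair(s(a), k(pair(pair(b, a), a), s(pair(a, a)))), pair(a, s(a)))   [R1 at 1.1]
2. pair(pair(s(a), k(pair(pair(b, a), a), s(pair(a, a)))), pair(a, s(a)))  →  pair(pair(s(a), b), pair(a, s(a)))   [R8 at 1.2]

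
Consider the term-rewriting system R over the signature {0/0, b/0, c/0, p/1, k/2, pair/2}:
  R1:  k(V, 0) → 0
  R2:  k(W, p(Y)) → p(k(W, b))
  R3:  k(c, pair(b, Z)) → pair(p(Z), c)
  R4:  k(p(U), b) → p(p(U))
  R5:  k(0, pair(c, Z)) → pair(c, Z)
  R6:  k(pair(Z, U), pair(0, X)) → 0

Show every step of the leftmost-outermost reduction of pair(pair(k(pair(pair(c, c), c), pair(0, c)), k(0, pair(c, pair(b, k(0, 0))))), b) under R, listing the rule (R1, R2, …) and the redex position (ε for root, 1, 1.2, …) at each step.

1. pair(pair(k(pair(pair(c, c), c), pair(0, c)), k(0, pair(c, pair(b, k(0, 0))))), b)  →  pair(pair(0, k(0, pair(c, pair(b, k(0, 0))))), b)   [R6 at 1.1]
2. pair(pair(0, k(0, pair(c, pair(b, k(0, 0))))), b)  →  pair(pair(0, pair(c, pair(b, k(0, 0)))), b)   [R5 at 1.2]
3. pair(pair(0, pair(c, pair(b, k(0, 0)))), b)  →  pair(pair(0, pair(c, pair(b, 0))), b)   [R1 at 1.2.2.2]

pair(pair(0, pair(c, pair(b, 0))), b)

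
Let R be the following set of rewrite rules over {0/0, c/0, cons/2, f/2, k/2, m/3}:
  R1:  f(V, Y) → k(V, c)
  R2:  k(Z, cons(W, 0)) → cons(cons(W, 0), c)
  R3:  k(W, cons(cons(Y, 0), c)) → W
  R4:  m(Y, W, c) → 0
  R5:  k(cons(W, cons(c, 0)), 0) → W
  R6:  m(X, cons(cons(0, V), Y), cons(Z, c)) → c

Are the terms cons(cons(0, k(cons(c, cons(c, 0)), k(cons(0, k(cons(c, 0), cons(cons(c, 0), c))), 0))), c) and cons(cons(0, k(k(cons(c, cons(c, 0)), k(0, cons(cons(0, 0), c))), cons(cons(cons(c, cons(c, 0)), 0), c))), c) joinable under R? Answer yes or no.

yes — NF(t₁) = cons(cons(0, c), c), NF(t₂) = cons(cons(0, c), c)

Reduce t₁ = cons(cons(0, k(cons(c, cons(c, 0)), k(cons(0, k(cons(c, 0), cons(cons(c, 0), c))), 0))), c):
1. cons(cons(0, k(cons(c, cons(c, 0)), k(cons(0, k(cons(c, 0), cons(cons(c, 0), c))), 0))), c)  →  cons(cons(0, k(cons(c, cons(c, 0)), k(cons(0, cons(c, 0)), 0))), c)   [R3 at 1.2.2.1.2]
2. cons(cons(0, k(cons(c, cons(c, 0)), k(cons(0, cons(c, 0)), 0))), c)  →  cons(cons(0, k(cons(c, cons(c, 0)), 0)), c)   [R5 at 1.2.2]
3. cons(cons(0, k(cons(c, cons(c, 0)), 0)), c)  →  cons(cons(0, c), c)   [R5 at 1.2]

Reduce t₂ = cons(cons(0, k(k(cons(c, cons(c, 0)), k(0, cons(cons(0, 0), c))), cons(cons(cons(c, cons(c, 0)), 0), c))), c):
1. cons(cons(0, k(k(cons(c, cons(c, 0)), k(0, cons(cons(0, 0), c))), cons(cons(cons(c, cons(c, 0)), 0), c))), c)  →  cons(cons(0, k(cons(c, cons(c, 0)), k(0, cons(cons(0, 0), c)))), c)   [R3 at 1.2]
2. cons(cons(0, k(cons(c, cons(c, 0)), k(0, cons(cons(0, 0), c)))), c)  →  cons(cons(0, k(cons(c, cons(c, 0)), 0)), c)   [R3 at 1.2.2]
3. cons(cons(0, k(cons(c, cons(c, 0)), 0)), c)  →  cons(cons(0, c), c)   [R5 at 1.2]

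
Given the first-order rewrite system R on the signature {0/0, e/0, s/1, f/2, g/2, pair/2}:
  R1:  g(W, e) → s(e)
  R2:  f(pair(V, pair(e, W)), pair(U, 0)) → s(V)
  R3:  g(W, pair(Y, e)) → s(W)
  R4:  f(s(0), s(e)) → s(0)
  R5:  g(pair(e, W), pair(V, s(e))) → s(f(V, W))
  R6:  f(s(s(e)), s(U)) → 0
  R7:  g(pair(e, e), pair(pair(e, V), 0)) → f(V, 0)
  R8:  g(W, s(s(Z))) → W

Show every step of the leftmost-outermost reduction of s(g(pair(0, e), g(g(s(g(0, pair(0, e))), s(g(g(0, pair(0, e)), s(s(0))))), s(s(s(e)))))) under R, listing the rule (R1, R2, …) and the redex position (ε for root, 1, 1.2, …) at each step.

s(pair(0, e))

1. s(g(pair(0, e), g(g(s(g(0, pair(0, e))), s(g(g(0, pair(0, e)), s(s(0))))), s(s(s(e))))))  →  s(g(pair(0, e), g(s(g(0, pair(0, e))), s(g(g(0, pair(0, e)), s(s(0)))))))   [R8 at 1.2]
2. s(g(pair(0, e), g(s(g(0, pair(0, e))), s(g(g(0, pair(0, e)), s(s(0)))))))  →  s(g(pair(0, e), g(s(s(0)), s(g(g(0, pair(0, e)), s(s(0)))))))   [R3 at 1.2.1.1]
3. s(g(pair(0, e), g(s(s(0)), s(g(g(0, pair(0, e)), s(s(0)))))))  →  s(g(pair(0, e), g(s(s(0)), s(g(0, pair(0, e))))))   [R8 at 1.2.2.1]
4. s(g(pair(0, e), g(s(s(0)), s(g(0, pair(0, e))))))  →  s(g(pair(0, e), g(s(s(0)), s(s(0)))))   [R3 at 1.2.2.1]
5. s(g(pair(0, e), g(s(s(0)), s(s(0)))))  →  s(g(pair(0, e), s(s(0))))   [R8 at 1.2]
6. s(g(pair(0, e), s(s(0))))  →  s(pair(0, e))   [R8 at 1]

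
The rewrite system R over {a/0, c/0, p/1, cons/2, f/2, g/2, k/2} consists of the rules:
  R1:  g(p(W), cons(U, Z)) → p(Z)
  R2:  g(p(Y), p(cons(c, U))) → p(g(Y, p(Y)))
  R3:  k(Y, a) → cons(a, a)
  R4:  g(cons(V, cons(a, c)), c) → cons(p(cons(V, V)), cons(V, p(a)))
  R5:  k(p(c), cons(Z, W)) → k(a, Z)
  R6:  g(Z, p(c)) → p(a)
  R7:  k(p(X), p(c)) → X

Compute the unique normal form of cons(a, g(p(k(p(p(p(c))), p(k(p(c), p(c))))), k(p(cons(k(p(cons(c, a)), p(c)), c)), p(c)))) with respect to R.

cons(a, p(c))

1. cons(a, g(p(k(p(p(p(c))), p(k(p(c), p(c))))), k(p(cons(k(p(cons(c, a)), p(c)), c)), p(c))))  →  cons(a, g(p(k(p(p(p(c))), p(c))), k(p(cons(k(p(cons(c, a)), p(c)), c)), p(c))))   [R7 at 2.1.1.2.1]
2. cons(a, g(p(k(p(p(p(c))), p(c))), k(p(cons(k(p(cons(c, a)), p(c)), c)), p(c))))  →  cons(a, g(p(p(p(c))), k(p(cons(k(p(cons(c, a)), p(c)), c)), p(c))))   [R7 at 2.1.1]
3. cons(a, g(p(p(p(c))), k(p(cons(k(p(cons(c, a)), p(c)), c)), p(c))))  →  cons(a, g(p(p(p(c))), cons(k(p(cons(c, a)), p(c)), c)))   [R7 at 2.2]
4. cons(a, g(p(p(p(c))), cons(k(p(cons(c, a)), p(c)), c)))  →  cons(a, p(c))   [R1 at 2]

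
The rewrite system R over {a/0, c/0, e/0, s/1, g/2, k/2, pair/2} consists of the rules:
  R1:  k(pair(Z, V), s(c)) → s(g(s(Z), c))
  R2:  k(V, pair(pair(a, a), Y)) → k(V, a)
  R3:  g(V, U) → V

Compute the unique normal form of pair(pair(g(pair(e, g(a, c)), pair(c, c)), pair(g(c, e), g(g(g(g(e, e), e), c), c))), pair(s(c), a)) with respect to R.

pair(pair(pair(e, a), pair(c, e)), pair(s(c), a))

1. pair(pair(g(pair(e, g(a, c)), pair(c, c)), pair(g(c, e), g(g(g(g(e, e), e), c), c))), pair(s(c), a))  →  pair(pair(pair(e, g(a, c)), pair(g(c, e), g(g(g(g(e, e), e), c), c))), pair(s(c), a))   [R3 at 1.1]
2. pair(pair(pair(e, g(a, c)), pair(g(c, e), g(g(g(g(e, e), e), c), c))), pair(s(c), a))  →  pair(pair(pair(e, a), pair(g(c, e), g(g(g(g(e, e), e), c), c))), pair(s(c), a))   [R3 at 1.1.2]
3. pair(pair(pair(e, a), pair(g(c, e), g(g(g(g(e, e), e), c), c))), pair(s(c), a))  →  pair(pair(pair(e, a), pair(c, g(g(g(g(e, e), e), c), c))), pair(s(c), a))   [R3 at 1.2.1]
4. pair(pair(pair(e, a), pair(c, g(g(g(g(e, e), e), c), c))), pair(s(c), a))  →  pair(pair(pair(e, a), pair(c, g(g(g(e, e), e), c))), pair(s(c), a))   [R3 at 1.2.2]
5. pair(pair(pair(e, a), pair(c, g(g(g(e, e), e), c))), pair(s(c), a))  →  pair(pair(pair(e, a), pair(c, g(g(e, e), e))), pair(s(c), a))   [R3 at 1.2.2]
6. pair(pair(pair(e, a), pair(c, g(g(e, e), e))), pair(s(c), a))  →  pair(pair(pair(e, a), pair(c, g(e, e))), pair(s(c), a))   [R3 at 1.2.2]
7. pair(pair(pair(e, a), pair(c, g(e, e))), pair(s(c), a))  →  pair(pair(pair(e, a), pair(c, e)), pair(s(c), a))   [R3 at 1.2.2]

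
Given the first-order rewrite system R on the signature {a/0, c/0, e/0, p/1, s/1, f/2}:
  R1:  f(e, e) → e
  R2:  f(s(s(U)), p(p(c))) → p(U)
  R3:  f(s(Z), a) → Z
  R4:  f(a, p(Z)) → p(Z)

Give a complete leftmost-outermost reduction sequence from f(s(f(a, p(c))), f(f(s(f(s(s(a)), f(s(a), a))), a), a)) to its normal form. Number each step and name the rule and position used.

p(c)

1. f(s(f(a, p(c))), f(f(s(f(s(s(a)), f(s(a), a))), a), a))  →  f(s(p(c)), f(f(s(f(s(s(a)), f(s(a), a))), a), a))   [R4 at 1.1]
2. f(s(p(c)), f(f(s(f(s(s(a)), f(s(a), a))), a), a))  →  f(s(p(c)), f(f(s(s(a)), f(s(a), a)), a))   [R3 at 2.1]
3. f(s(p(c)), f(f(s(s(a)), f(s(a), a)), a))  →  f(s(p(c)), f(f(s(s(a)), a), a))   [R3 at 2.1.2]
4. f(s(p(c)), f(f(s(s(a)), a), a))  →  f(s(p(c)), f(s(a), a))   [R3 at 2.1]
5. f(s(p(c)), f(s(a), a))  →  f(s(p(c)), a)   [R3 at 2]
6. f(s(p(c)), a)  →  p(c)   [R3 at ε]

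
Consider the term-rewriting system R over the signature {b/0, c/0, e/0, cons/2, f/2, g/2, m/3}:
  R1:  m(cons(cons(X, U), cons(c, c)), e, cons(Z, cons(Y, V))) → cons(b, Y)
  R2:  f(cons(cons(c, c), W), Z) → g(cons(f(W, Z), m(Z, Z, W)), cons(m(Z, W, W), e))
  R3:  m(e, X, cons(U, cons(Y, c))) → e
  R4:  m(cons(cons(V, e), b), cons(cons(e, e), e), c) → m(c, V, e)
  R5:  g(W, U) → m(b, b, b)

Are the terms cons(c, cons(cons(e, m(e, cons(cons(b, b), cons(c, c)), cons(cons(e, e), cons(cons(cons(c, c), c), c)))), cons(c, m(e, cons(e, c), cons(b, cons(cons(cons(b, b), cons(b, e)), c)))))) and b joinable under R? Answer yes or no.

Reduce t₁ = cons(c, cons(cons(e, m(e, cons(cons(b, b), cons(c, c)), cons(cons(e, e), cons(cons(cons(c, c), c), c)))), cons(c, m(e, cons(e, c), cons(b, cons(cons(cons(b, b), cons(b, e)), c)))))):
1. cons(c, cons(cons(e, m(e, cons(cons(b, b), cons(c, c)), cons(cons(e, e), cons(cons(cons(c, c), c), c)))), cons(c, m(e, cons(e, c), cons(b, cons(cons(cons(b, b), cons(b, e)), c))))))  →  cons(c, cons(cons(e, e), cons(c, m(e, cons(e, c), cons(b, cons(cons(cons(b, b), cons(b, e)), c))))))   [R3 at 2.1.2]
2. cons(c, cons(cons(e, e), cons(c, m(e, cons(e, c), cons(b, cons(cons(cons(b, b), cons(b, e)), c))))))  →  cons(c, cons(cons(e, e), cons(c, e)))   [R3 at 2.2.2]

Reduce t₂ = b:

no — NF(t₁) = cons(c, cons(cons(e, e), cons(c, e))), NF(t₂) = b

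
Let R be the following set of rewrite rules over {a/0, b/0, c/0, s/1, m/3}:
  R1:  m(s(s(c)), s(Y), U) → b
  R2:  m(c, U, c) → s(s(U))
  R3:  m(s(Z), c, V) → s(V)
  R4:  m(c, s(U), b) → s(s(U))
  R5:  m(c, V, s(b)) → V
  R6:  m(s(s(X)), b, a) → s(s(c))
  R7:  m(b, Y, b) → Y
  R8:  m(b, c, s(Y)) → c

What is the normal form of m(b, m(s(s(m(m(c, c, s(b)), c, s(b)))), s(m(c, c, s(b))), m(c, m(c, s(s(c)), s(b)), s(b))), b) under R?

b

1. m(b, m(s(s(m(m(c, c, s(b)), c, s(b)))), s(m(c, c, s(b))), m(c, m(c, s(s(c)), s(b)), s(b))), b)  →  m(s(s(m(m(c, c, s(b)), c, s(b)))), s(m(c, c, s(b))), m(c, m(c, s(s(c)), s(b)), s(b)))   [R7 at ε]
2. m(s(s(m(m(c, c, s(b)), c, s(b)))), s(m(c, c, s(b))), m(c, m(c, s(s(c)), s(b)), s(b)))  →  m(s(s(m(c, c, s(b)))), s(m(c, c, s(b))), m(c, m(c, s(s(c)), s(b)), s(b)))   [R5 at 1.1.1.1]
3. m(s(s(m(c, c, s(b)))), s(m(c, c, s(b))), m(c, m(c, s(s(c)), s(b)), s(b)))  →  m(s(s(c)), s(m(c, c, s(b))), m(c, m(c, s(s(c)), s(b)), s(b)))   [R5 at 1.1.1]
4. m(s(s(c)), s(m(c, c, s(b))), m(c, m(c, s(s(c)), s(b)), s(b)))  →  b   [R1 at ε]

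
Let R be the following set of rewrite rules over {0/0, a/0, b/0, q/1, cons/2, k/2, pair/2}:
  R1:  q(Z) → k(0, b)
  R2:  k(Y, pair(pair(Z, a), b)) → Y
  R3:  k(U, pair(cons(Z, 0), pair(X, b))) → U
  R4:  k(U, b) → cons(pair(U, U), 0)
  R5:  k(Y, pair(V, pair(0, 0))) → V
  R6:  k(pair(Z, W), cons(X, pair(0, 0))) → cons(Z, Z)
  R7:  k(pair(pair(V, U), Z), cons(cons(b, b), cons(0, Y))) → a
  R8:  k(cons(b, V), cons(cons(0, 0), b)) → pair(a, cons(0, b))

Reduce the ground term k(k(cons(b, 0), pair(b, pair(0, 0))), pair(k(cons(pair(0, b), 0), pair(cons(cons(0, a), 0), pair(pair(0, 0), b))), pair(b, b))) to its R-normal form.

b

1. k(k(cons(b, 0), pair(b, pair(0, 0))), pair(k(cons(pair(0, b), 0), pair(cons(cons(0, a), 0), pair(pair(0, 0), b))), pair(b, b)))  →  k(b, pair(k(cons(pair(0, b), 0), pair(cons(cons(0, a), 0), pair(pair(0, 0), b))), pair(b, b)))   [R5 at 1]
2. k(b, pair(k(cons(pair(0, b), 0), pair(cons(cons(0, a), 0), pair(pair(0, 0), b))), pair(b, b)))  →  k(b, pair(cons(pair(0, b), 0), pair(b, b)))   [R3 at 2.1]
3. k(b, pair(cons(pair(0, b), 0), pair(b, b)))  →  b   [R3 at ε]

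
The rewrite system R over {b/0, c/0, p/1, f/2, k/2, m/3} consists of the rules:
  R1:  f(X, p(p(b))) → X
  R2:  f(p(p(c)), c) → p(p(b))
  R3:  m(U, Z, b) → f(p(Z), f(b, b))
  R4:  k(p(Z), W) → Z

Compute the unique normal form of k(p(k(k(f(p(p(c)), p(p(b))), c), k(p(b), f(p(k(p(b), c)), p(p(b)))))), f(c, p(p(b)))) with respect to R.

c

1. k(p(k(k(f(p(p(c)), p(p(b))), c), k(p(b), f(p(k(p(b), c)), p(p(b)))))), f(c, p(p(b))))  →  k(k(f(p(p(c)), p(p(b))), c), k(p(b), f(p(k(p(b), c)), p(p(b)))))   [R4 at ε]
2. k(k(f(p(p(c)), p(p(b))), c), k(p(b), f(p(k(p(b), c)), p(p(b)))))  →  k(k(p(p(c)), c), k(p(b), f(p(k(p(b), c)), p(p(b)))))   [R1 at 1.1]
3. k(k(p(p(c)), c), k(p(b), f(p(k(p(b), c)), p(p(b)))))  →  k(p(c), k(p(b), f(p(k(p(b), c)), p(p(b)))))   [R4 at 1]
4. k(p(c), k(p(b), f(p(k(p(b), c)), p(p(b)))))  →  c   [R4 at ε]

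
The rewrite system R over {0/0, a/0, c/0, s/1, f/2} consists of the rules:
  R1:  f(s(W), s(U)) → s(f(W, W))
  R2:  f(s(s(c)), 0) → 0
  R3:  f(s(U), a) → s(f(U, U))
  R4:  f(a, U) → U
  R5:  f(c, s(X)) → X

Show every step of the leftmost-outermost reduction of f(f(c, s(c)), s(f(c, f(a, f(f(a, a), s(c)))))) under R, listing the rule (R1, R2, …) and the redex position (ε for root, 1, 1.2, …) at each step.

1. f(f(c, s(c)), s(f(c, f(a, f(f(a, a), s(c))))))  →  f(c, s(f(c, f(a, f(f(a, a), s(c))))))   [R5 at 1]
2. f(c, s(f(c, f(a, f(f(a, a), s(c))))))  →  f(c, f(a, f(f(a, a), s(c))))   [R5 at ε]
3. f(c, f(a, f(f(a, a), s(c))))  →  f(c, f(f(a, a), s(c)))   [R4 at 2]
4. f(c, f(f(a, a), s(c)))  →  f(c, f(a, s(c)))   [R4 at 2.1]
5. f(c, f(a, s(c)))  →  f(c, s(c))   [R4 at 2]
6. f(c, s(c))  →  c   [R5 at ε]

c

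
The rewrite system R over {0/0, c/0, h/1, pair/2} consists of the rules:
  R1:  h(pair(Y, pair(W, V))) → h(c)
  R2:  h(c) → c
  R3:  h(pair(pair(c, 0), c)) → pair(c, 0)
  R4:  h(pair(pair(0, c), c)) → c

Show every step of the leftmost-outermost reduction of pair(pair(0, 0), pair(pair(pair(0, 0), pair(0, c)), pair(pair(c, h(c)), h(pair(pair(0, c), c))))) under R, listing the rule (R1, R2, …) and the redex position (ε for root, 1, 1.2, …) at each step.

pair(pair(0, 0), pair(pair(pair(0, 0), pair(0, c)), pair(pair(c, c), c)))

1. pair(pair(0, 0), pair(pair(pair(0, 0), pair(0, c)), pair(pair(c, h(c)), h(pair(pair(0, c), c)))))  →  pair(pair(0, 0), pair(pair(pair(0, 0), pair(0, c)), pair(pair(c, c), h(pair(pair(0, c), c)))))   [R2 at 2.2.1.2]
2. pair(pair(0, 0), pair(pair(pair(0, 0), pair(0, c)), pair(pair(c, c), h(pair(pair(0, c), c)))))  →  pair(pair(0, 0), pair(pair(pair(0, 0), pair(0, c)), pair(pair(c, c), c)))   [R4 at 2.2.2]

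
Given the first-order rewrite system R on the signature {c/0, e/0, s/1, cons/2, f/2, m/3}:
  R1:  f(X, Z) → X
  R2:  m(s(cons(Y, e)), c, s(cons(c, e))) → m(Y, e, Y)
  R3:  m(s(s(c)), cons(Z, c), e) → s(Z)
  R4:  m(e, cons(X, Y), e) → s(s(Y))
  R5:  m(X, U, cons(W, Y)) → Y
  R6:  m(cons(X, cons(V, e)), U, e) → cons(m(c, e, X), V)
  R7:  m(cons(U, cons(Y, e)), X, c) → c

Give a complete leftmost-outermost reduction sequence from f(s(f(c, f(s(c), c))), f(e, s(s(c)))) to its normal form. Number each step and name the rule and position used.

1. f(s(f(c, f(s(c), c))), f(e, s(s(c))))  →  s(f(c, f(s(c), c)))   [R1 at ε]
2. s(f(c, f(s(c), c)))  →  s(c)   [R1 at 1]

s(c)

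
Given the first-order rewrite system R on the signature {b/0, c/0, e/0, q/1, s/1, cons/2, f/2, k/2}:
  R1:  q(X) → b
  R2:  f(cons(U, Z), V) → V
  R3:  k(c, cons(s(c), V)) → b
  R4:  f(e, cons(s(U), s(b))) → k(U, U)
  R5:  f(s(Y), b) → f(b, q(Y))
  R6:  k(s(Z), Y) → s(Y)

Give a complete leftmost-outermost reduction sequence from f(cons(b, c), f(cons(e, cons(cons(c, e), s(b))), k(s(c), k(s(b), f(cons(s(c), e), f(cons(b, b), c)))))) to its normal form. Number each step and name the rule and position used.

1. f(cons(b, c), f(cons(e, cons(cons(c, e), s(b))), k(s(c), k(s(b), f(cons(s(c), e), f(cons(b, b), c))))))  →  f(cons(e, cons(cons(c, e), s(b))), k(s(c), k(s(b), f(cons(s(c), e), f(cons(b, b), c)))))   [R2 at ε]
2. f(cons(e, cons(cons(c, e), s(b))), k(s(c), k(s(b), f(cons(s(c), e), f(cons(b, b), c)))))  →  k(s(c), k(s(b), f(cons(s(c), e), f(cons(b, b), c))))   [R2 at ε]
3. k(s(c), k(s(b), f(cons(s(c), e), f(cons(b, b), c))))  →  s(k(s(b), f(cons(s(c), e), f(cons(b, b), c))))   [R6 at ε]
4. s(k(s(b), f(cons(s(c), e), f(cons(b, b), c))))  →  s(s(f(cons(s(c), e), f(cons(b, b), c))))   [R6 at 1]
5. s(s(f(cons(s(c), e), f(cons(b, b), c))))  →  s(s(f(cons(b, b), c)))   [R2 at 1.1]
6. s(s(f(cons(b, b), c)))  →  s(s(c))   [R2 at 1.1]

s(s(c))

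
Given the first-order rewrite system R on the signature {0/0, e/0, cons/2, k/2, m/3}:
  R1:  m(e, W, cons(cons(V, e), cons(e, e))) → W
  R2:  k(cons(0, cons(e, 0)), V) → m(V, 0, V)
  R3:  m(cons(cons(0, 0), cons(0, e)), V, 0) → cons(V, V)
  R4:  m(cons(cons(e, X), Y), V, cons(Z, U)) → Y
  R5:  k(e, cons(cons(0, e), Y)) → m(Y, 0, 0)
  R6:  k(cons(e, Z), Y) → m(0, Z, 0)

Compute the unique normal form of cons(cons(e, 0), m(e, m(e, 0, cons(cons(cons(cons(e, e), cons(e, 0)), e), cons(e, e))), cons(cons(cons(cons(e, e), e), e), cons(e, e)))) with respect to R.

1. cons(cons(e, 0), m(e, m(e, 0, cons(cons(cons(cons(e, e), cons(e, 0)), e), cons(e, e))), cons(cons(cons(cons(e, e), e), e), cons(e, e))))  →  cons(cons(e, 0), m(e, 0, cons(cons(cons(cons(e, e), cons(e, 0)), e), cons(e, e))))   [R1 at 2]
2. cons(cons(e, 0), m(e, 0, cons(cons(cons(cons(e, e), cons(e, 0)), e), cons(e, e))))  →  cons(cons(e, 0), 0)   [R1 at 2]

cons(cons(e, 0), 0)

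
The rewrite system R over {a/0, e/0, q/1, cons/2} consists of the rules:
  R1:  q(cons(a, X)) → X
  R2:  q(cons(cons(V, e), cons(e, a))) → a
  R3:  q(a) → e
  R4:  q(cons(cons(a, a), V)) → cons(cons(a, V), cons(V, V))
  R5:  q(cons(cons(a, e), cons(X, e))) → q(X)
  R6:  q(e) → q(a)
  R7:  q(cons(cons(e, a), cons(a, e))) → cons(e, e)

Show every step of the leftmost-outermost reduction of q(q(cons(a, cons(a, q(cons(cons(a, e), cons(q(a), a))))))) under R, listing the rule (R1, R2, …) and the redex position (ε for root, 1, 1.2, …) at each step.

a

1. q(q(cons(a, cons(a, q(cons(cons(a, e), cons(q(a), a)))))))  →  q(cons(a, q(cons(cons(a, e), cons(q(a), a)))))   [R1 at 1]
2. q(cons(a, q(cons(cons(a, e), cons(q(a), a)))))  →  q(cons(cons(a, e), cons(q(a), a)))   [R1 at ε]
3. q(cons(cons(a, e), cons(q(a), a)))  →  q(cons(cons(a, e), cons(e, a)))   [R3 at 1.2.1]
4. q(cons(cons(a, e), cons(e, a)))  →  a   [R2 at ε]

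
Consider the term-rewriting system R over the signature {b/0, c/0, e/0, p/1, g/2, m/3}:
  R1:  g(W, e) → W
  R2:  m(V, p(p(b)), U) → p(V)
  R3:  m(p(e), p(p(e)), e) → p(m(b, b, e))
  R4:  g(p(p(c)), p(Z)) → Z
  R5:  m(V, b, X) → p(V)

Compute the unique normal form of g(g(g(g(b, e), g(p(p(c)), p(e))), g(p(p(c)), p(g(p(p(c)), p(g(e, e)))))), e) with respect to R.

b

1. g(g(g(g(b, e), g(p(p(c)), p(e))), g(p(p(c)), p(g(p(p(c)), p(g(e, e)))))), e)  →  g(g(g(b, e), g(p(p(c)), p(e))), g(p(p(c)), p(g(p(p(c)), p(g(e, e))))))   [R1 at ε]
2. g(g(g(b, e), g(p(p(c)), p(e))), g(p(p(c)), p(g(p(p(c)), p(g(e, e))))))  →  g(g(b, g(p(p(c)), p(e))), g(p(p(c)), p(g(p(p(c)), p(g(e, e))))))   [R1 at 1.1]
3. g(g(b, g(p(p(c)), p(e))), g(p(p(c)), p(g(p(p(c)), p(g(e, e))))))  →  g(g(b, e), g(p(p(c)), p(g(p(p(c)), p(g(e, e))))))   [R4 at 1.2]
4. g(g(b, e), g(p(p(c)), p(g(p(p(c)), p(g(e, e))))))  →  g(b, g(p(p(c)), p(g(p(p(c)), p(g(e, e))))))   [R1 at 1]
5. g(b, g(p(p(c)), p(g(p(p(c)), p(g(e, e))))))  →  g(b, g(p(p(c)), p(g(e, e))))   [R4 at 2]
6. g(b, g(p(p(c)), p(g(e, e))))  →  g(b, g(e, e))   [R4 at 2]
7. g(b, g(e, e))  →  g(b, e)   [R1 at 2]
8. g(b, e)  →  b   [R1 at ε]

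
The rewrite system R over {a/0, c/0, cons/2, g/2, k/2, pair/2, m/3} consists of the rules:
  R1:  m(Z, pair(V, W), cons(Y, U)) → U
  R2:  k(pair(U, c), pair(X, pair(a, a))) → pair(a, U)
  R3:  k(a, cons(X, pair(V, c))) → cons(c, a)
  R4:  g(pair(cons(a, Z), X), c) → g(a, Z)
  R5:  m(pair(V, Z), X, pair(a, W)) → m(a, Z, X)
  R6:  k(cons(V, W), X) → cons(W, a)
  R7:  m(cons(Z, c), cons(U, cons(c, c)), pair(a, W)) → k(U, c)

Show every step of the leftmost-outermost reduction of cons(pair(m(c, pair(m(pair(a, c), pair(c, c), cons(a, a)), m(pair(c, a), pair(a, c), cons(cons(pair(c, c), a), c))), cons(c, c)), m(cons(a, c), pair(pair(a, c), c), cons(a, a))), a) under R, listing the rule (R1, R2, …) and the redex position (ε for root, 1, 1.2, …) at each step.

1. cons(pair(m(c, pair(m(pair(a, c), pair(c, c), cons(a, a)), m(pair(c, a), pair(a, c), cons(cons(pair(c, c), a), c))), cons(c, c)), m(cons(a, c), pair(pair(a, c), c), cons(a, a))), a)  →  cons(pair(c, m(cons(a, c), pair(pair(a, c), c), cons(a, a))), a)   [R1 at 1.1]
2. cons(pair(c, m(cons(a, c), pair(pair(a, c), c), cons(a, a))), a)  →  cons(pair(c, a), a)   [R1 at 1.2]

cons(pair(c, a), a)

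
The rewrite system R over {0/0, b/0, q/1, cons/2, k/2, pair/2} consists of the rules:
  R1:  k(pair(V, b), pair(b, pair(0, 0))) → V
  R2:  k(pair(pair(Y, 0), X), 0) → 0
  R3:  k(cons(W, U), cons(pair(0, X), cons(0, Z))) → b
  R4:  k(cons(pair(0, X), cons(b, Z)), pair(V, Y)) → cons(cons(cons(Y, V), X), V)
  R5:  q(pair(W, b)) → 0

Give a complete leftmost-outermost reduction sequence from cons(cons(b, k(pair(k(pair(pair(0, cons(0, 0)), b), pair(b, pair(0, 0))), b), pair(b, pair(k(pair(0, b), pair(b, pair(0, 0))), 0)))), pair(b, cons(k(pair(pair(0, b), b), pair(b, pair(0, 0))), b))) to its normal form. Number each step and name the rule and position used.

cons(cons(b, pair(0, cons(0, 0))), pair(b, cons(pair(0, b), b)))

1. cons(cons(b, k(pair(k(pair(pair(0, cons(0, 0)), b), pair(b, pair(0, 0))), b), pair(b, pair(k(pair(0, b), pair(b, pair(0, 0))), 0)))), pair(b, cons(k(pair(pair(0, b), b), pair(b, pair(0, 0))), b)))  →  cons(cons(b, k(pair(pair(0, cons(0, 0)), b), pair(b, pair(k(pair(0, b), pair(b, pair(0, 0))), 0)))), pair(b, cons(k(pair(pair(0, b), b), pair(b, pair(0, 0))), b)))   [R1 at 1.2.1.1]
2. cons(cons(b, k(pair(pair(0, cons(0, 0)), b), pair(b, pair(k(pair(0, b), pair(b, pair(0, 0))), 0)))), pair(b, cons(k(pair(pair(0, b), b), pair(b, pair(0, 0))), b)))  →  cons(cons(b, k(pair(pair(0, cons(0, 0)), b), pair(b, pair(0, 0)))), pair(b, cons(k(pair(pair(0, b), b), pair(b, pair(0, 0))), b)))   [R1 at 1.2.2.2.1]
3. cons(cons(b, k(pair(pair(0, cons(0, 0)), b), pair(b, pair(0, 0)))), pair(b, cons(k(pair(pair(0, b), b), pair(b, pair(0, 0))), b)))  →  cons(cons(b, pair(0, cons(0, 0))), pair(b, cons(k(pair(pair(0, b), b), pair(b, pair(0, 0))), b)))   [R1 at 1.2]
4. cons(cons(b, pair(0, cons(0, 0))), pair(b, cons(k(pair(pair(0, b), b), pair(b, pair(0, 0))), b)))  →  cons(cons(b, pair(0, cons(0, 0))), pair(b, cons(pair(0, b), b)))   [R1 at 2.2.1]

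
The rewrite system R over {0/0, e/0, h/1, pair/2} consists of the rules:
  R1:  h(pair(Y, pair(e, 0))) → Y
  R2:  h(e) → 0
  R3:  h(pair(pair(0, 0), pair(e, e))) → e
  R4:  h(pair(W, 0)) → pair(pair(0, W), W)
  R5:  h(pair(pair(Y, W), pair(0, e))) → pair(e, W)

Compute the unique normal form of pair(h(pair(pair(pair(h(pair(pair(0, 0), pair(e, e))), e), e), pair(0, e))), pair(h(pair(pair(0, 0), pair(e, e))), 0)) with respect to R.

1. pair(h(pair(pair(pair(h(pair(pair(0, 0), pair(e, e))), e), e), pair(0, e))), pair(h(pair(pair(0, 0), pair(e, e))), 0))  →  pair(pair(e, e), pair(h(pair(pair(0, 0), pair(e, e))), 0))   [R5 at 1]
2. pair(pair(e, e), pair(h(pair(pair(0, 0), pair(e, e))), 0))  →  pair(pair(e, e), pair(e, 0))   [R3 at 2.1]

pair(pair(e, e), pair(e, 0))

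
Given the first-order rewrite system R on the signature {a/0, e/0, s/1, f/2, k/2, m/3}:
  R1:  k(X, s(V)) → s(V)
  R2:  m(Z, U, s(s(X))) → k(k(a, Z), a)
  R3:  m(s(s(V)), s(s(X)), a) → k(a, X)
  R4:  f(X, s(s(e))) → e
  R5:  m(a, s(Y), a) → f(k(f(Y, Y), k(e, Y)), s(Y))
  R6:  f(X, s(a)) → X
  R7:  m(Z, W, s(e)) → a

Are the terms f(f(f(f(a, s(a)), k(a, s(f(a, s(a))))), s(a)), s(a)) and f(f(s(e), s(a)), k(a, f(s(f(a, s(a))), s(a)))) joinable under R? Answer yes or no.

Reduce t₁ = f(f(f(f(a, s(a)), k(a, s(f(a, s(a))))), s(a)), s(a)):
1. f(f(f(f(a, s(a)), k(a, s(f(a, s(a))))), s(a)), s(a))  →  f(f(f(a, s(a)), k(a, s(f(a, s(a))))), s(a))   [R6 at ε]
2. f(f(f(a, s(a)), k(a, s(f(a, s(a))))), s(a))  →  f(f(a, s(a)), k(a, s(f(a, s(a)))))   [R6 at ε]
3. f(f(a, s(a)), k(a, s(f(a, s(a)))))  →  f(a, k(a, s(f(a, s(a)))))   [R6 at 1]
4. f(a, k(a, s(f(a, s(a)))))  →  f(a, s(f(a, s(a))))   [R1 at 2]
5. f(a, s(f(a, s(a))))  →  f(a, s(a))   [R6 at 2.1]
6. f(a, s(a))  →  a   [R6 at ε]

Reduce t₂ = f(f(s(e), s(a)), k(a, f(s(f(a, s(a))), s(a)))):
1. f(f(s(e), s(a)), k(a, f(s(f(a, s(a))), s(a))))  →  f(s(e), k(a, f(s(f(a, s(a))), s(a))))   [R6 at 1]
2. f(s(e), k(a, f(s(f(a, s(a))), s(a))))  →  f(s(e), k(a, s(f(a, s(a)))))   [R6 at 2.2]
3. f(s(e), k(a, s(f(a, s(a)))))  →  f(s(e), s(f(a, s(a))))   [R1 at 2]
4. f(s(e), s(f(a, s(a))))  →  f(s(e), s(a))   [R6 at 2.1]
5. f(s(e), s(a))  →  s(e)   [R6 at ε]

no — NF(t₁) = a, NF(t₂) = s(e)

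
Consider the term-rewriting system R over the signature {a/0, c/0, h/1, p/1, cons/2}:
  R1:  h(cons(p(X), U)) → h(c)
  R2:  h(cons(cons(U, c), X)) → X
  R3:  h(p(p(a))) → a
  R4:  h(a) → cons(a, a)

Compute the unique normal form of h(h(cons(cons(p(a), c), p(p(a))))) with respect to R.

1. h(h(cons(cons(p(a), c), p(p(a)))))  →  h(p(p(a)))   [R2 at 1]
2. h(p(p(a)))  →  a   [R3 at ε]

a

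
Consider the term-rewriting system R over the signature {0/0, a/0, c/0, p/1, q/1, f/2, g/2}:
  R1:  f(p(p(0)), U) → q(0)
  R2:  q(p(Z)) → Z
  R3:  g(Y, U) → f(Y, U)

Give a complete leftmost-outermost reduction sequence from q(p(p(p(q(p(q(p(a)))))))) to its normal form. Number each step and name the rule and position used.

p(p(a))

1. q(p(p(p(q(p(q(p(a))))))))  →  p(p(q(p(q(p(a))))))   [R2 at ε]
2. p(p(q(p(q(p(a))))))  →  p(p(q(p(a))))   [R2 at 1.1]
3. p(p(q(p(a))))  →  p(p(a))   [R2 at 1.1]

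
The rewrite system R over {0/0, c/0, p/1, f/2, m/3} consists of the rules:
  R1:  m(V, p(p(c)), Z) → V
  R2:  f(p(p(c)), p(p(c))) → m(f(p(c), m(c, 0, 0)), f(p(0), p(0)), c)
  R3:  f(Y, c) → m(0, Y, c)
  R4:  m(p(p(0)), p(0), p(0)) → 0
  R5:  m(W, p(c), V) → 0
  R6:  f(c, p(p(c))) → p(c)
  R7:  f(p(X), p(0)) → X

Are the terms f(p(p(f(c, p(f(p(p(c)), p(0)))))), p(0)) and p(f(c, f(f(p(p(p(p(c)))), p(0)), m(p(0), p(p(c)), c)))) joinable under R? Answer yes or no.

yes — NF(t₁) = p(p(c)), NF(t₂) = p(p(c))

Reduce t₁ = f(p(p(f(c, p(f(p(p(c)), p(0)))))), p(0)):
1. f(p(p(f(c, p(f(p(p(c)), p(0)))))), p(0))  →  p(f(c, p(f(p(p(c)), p(0)))))   [R7 at ε]
2. p(f(c, p(f(p(p(c)), p(0)))))  →  p(f(c, p(p(c))))   [R7 at 1.2.1]
3. p(f(c, p(p(c))))  →  p(p(c))   [R6 at 1]

Reduce t₂ = p(f(c, f(f(p(p(p(p(c)))), p(0)), m(p(0), p(p(c)), c)))):
1. p(f(c, f(f(p(p(p(p(c)))), p(0)), m(p(0), p(p(c)), c))))  →  p(f(c, f(p(p(p(c))), m(p(0), p(p(c)), c))))   [R7 at 1.2.1]
2. p(f(c, f(p(p(p(c))), m(p(0), p(p(c)), c))))  →  p(f(c, f(p(p(p(c))), p(0))))   [R1 at 1.2.2]
3. p(f(c, f(p(p(p(c))), p(0))))  →  p(f(c, p(p(c))))   [R7 at 1.2]
4. p(f(c, p(p(c))))  →  p(p(c))   [R6 at 1]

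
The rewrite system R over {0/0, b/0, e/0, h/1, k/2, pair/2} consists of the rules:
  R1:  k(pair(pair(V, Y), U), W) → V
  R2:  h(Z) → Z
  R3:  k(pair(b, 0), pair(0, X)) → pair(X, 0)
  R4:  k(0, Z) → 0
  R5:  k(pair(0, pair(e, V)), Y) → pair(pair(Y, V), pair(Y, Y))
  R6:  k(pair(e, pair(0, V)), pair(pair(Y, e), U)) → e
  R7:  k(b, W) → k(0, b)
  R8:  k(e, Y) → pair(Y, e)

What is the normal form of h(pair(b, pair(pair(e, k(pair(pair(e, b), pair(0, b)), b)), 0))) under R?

1. h(pair(b, pair(pair(e, k(pair(pair(e, b), pair(0, b)), b)), 0)))  →  pair(b, pair(pair(e, k(pair(pair(e, b), pair(0, b)), b)), 0))   [R2 at ε]
2. pair(b, pair(pair(e, k(pair(pair(e, b), pair(0, b)), b)), 0))  →  pair(b, pair(pair(e, e), 0))   [R1 at 2.1.2]

pair(b, pair(pair(e, e), 0))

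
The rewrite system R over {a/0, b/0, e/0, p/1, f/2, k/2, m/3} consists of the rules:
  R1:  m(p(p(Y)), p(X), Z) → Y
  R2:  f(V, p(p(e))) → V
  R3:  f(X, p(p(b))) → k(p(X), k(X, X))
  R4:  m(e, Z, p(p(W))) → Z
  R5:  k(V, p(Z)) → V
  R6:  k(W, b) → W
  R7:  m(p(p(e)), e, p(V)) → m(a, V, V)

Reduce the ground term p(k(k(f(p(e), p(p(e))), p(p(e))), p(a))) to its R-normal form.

p(p(e))

1. p(k(k(f(p(e), p(p(e))), p(p(e))), p(a)))  →  p(k(f(p(e), p(p(e))), p(p(e))))   [R5 at 1]
2. p(k(f(p(e), p(p(e))), p(p(e))))  →  p(f(p(e), p(p(e))))   [R5 at 1]
3. p(f(p(e), p(p(e))))  →  p(p(e))   [R2 at 1]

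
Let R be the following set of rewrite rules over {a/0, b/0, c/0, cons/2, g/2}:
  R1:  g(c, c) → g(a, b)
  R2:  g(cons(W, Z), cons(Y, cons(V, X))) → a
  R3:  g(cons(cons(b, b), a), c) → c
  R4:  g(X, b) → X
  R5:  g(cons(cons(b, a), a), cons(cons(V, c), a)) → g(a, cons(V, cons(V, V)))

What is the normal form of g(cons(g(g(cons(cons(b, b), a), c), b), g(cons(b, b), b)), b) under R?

cons(c, cons(b, b))

1. g(cons(g(g(cons(cons(b, b), a), c), b), g(cons(b, b), b)), b)  →  cons(g(g(cons(cons(b, b), a), c), b), g(cons(b, b), b))   [R4 at ε]
2. cons(g(g(cons(cons(b, b), a), c), b), g(cons(b, b), b))  →  cons(g(cons(cons(b, b), a), c), g(cons(b, b), b))   [R4 at 1]
3. cons(g(cons(cons(b, b), a), c), g(cons(b, b), b))  →  cons(c, g(cons(b, b), b))   [R3 at 1]
4. cons(c, g(cons(b, b), b))  →  cons(c, cons(b, b))   [R4 at 2]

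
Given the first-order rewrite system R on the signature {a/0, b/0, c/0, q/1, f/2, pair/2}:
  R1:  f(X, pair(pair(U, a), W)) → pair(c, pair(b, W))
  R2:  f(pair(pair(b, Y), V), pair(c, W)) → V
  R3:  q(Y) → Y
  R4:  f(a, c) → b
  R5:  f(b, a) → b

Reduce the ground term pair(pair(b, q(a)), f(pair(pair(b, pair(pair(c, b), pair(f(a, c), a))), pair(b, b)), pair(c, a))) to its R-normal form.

pair(pair(b, a), pair(b, b))

1. pair(pair(b, q(a)), f(pair(pair(b, pair(pair(c, b), pair(f(a, c), a))), pair(b, b)), pair(c, a)))  →  pair(pair(b, a), f(pair(pair(b, pair(pair(c, b), pair(f(a, c), a))), pair(b, b)), pair(c, a)))   [R3 at 1.2]
2. pair(pair(b, a), f(pair(pair(b, pair(pair(c, b), pair(f(a, c), a))), pair(b, b)), pair(c, a)))  →  pair(pair(b, a), pair(b, b))   [R2 at 2]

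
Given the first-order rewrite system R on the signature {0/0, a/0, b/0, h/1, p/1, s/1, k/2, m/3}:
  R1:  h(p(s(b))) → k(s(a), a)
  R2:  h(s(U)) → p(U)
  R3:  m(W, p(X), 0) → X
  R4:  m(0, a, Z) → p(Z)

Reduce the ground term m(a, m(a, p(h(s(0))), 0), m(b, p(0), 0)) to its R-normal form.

0

1. m(a, m(a, p(h(s(0))), 0), m(b, p(0), 0))  →  m(a, h(s(0)), m(b, p(0), 0))   [R3 at 2]
2. m(a, h(s(0)), m(b, p(0), 0))  →  m(a, p(0), m(b, p(0), 0))   [R2 at 2]
3. m(a, p(0), m(b, p(0), 0))  →  m(a, p(0), 0)   [R3 at 3]
4. m(a, p(0), 0)  →  0   [R3 at ε]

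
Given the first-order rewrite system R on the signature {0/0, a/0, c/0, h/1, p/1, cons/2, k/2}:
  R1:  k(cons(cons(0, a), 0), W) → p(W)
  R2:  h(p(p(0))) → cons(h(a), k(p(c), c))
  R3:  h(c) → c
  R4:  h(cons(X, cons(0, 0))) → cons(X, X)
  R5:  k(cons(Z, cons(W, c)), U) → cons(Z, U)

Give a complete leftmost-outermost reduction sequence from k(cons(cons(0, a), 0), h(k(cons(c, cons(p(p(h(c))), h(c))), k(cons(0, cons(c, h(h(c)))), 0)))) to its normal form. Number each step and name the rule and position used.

1. k(cons(cons(0, a), 0), h(k(cons(c, cons(p(p(h(c))), h(c))), k(cons(0, cons(c, h(h(c)))), 0))))  →  p(h(k(cons(c, cons(p(p(h(c))), h(c))), k(cons(0, cons(c, h(h(c)))), 0))))   [R1 at ε]
2. p(h(k(cons(c, cons(p(p(h(c))), h(c))), k(cons(0, cons(c, h(h(c)))), 0))))  →  p(h(k(cons(c, cons(p(p(c)), h(c))), k(cons(0, cons(c, h(h(c)))), 0))))   [R3 at 1.1.1.2.1.1.1]
3. p(h(k(cons(c, cons(p(p(c)), h(c))), k(cons(0, cons(c, h(h(c)))), 0))))  →  p(h(k(cons(c, cons(p(p(c)), c)), k(cons(0, cons(c, h(h(c)))), 0))))   [R3 at 1.1.1.2.2]
4. p(h(k(cons(c, cons(p(p(c)), c)), k(cons(0, cons(c, h(h(c)))), 0))))  →  p(h(cons(c, k(cons(0, cons(c, h(h(c)))), 0))))   [R5 at 1.1]
5. p(h(cons(c, k(cons(0, cons(c, h(h(c)))), 0))))  →  p(h(cons(c, k(cons(0, cons(c, h(c))), 0))))   [R3 at 1.1.2.1.2.2.1]
6. p(h(cons(c, k(cons(0, cons(c, h(c))), 0))))  →  p(h(cons(c, k(cons(0, cons(c, c)), 0))))   [R3 at 1.1.2.1.2.2]
7. p(h(cons(c, k(cons(0, cons(c, c)), 0))))  →  p(h(cons(c, cons(0, 0))))   [R5 at 1.1.2]
8. p(h(cons(c, cons(0, 0))))  →  p(cons(c, c))   [R4 at 1]

p(cons(c, c))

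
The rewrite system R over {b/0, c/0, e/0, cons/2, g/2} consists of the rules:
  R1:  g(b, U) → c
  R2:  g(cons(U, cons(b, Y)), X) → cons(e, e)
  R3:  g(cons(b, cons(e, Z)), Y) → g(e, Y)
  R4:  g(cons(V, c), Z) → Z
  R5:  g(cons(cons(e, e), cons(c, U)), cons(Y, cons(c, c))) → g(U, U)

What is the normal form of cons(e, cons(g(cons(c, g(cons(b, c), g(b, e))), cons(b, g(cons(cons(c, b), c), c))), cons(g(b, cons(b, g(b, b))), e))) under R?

cons(e, cons(cons(b, c), cons(c, e)))

1. cons(e, cons(g(cons(c, g(cons(b, c), g(b, e))), cons(b, g(cons(cons(c, b), c), c))), cons(g(b, cons(b, g(b, b))), e)))  →  cons(e, cons(g(cons(c, g(b, e)), cons(b, g(cons(cons(c, b), c), c))), cons(g(b, cons(b, g(b, b))), e)))   [R4 at 2.1.1.2]
2. cons(e, cons(g(cons(c, g(b, e)), cons(b, g(cons(cons(c, b), c), c))), cons(g(b, cons(b, g(b, b))), e)))  →  cons(e, cons(g(cons(c, c), cons(b, g(cons(cons(c, b), c), c))), cons(g(b, cons(b, g(b, b))), e)))   [R1 at 2.1.1.2]
3. cons(e, cons(g(cons(c, c), cons(b, g(cons(cons(c, b), c), c))), cons(g(b, cons(b, g(b, b))), e)))  →  cons(e, cons(cons(b, g(cons(cons(c, b), c), c)), cons(g(b, cons(b, g(b, b))), e)))   [R4 at 2.1]
4. cons(e, cons(cons(b, g(cons(cons(c, b), c), c)), cons(g(b, cons(b, g(b, b))), e)))  →  cons(e, cons(cons(b, c), cons(g(b, cons(b, g(b, b))), e)))   [R4 at 2.1.2]
5. cons(e, cons(cons(b, c), cons(g(b, cons(b, g(b, b))), e)))  →  cons(e, cons(cons(b, c), cons(c, e)))   [R1 at 2.2.1]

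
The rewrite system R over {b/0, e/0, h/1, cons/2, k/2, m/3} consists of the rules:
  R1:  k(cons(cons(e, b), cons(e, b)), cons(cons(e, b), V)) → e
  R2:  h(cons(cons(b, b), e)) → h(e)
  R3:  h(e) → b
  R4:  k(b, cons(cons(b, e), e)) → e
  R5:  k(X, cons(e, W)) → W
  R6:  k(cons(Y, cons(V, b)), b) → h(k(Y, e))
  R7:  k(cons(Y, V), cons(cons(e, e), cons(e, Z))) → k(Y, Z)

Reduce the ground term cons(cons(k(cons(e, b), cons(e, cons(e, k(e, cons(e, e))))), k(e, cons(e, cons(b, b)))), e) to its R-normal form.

1. cons(cons(k(cons(e, b), cons(e, cons(e, k(e, cons(e, e))))), k(e, cons(e, cons(b, b)))), e)  →  cons(cons(cons(e, k(e, cons(e, e))), k(e, cons(e, cons(b, b)))), e)   [R5 at 1.1]
2. cons(cons(cons(e, k(e, cons(e, e))), k(e, cons(e, cons(b, b)))), e)  →  cons(cons(cons(e, e), k(e, cons(e, cons(b, b)))), e)   [R5 at 1.1.2]
3. cons(cons(cons(e, e), k(e, cons(e, cons(b, b)))), e)  →  cons(cons(cons(e, e), cons(b, b)), e)   [R5 at 1.2]

cons(cons(cons(e, e), cons(b, b)), e)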